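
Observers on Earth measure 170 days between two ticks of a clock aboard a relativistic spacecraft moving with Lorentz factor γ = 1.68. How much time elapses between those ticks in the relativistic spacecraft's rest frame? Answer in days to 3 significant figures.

τ₀ ≈ 101 days

γ = 1.68 (given)
Proper time: τ₀ = Δt/γ = 170/1.68 = 101 days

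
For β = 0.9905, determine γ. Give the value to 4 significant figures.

γ = 1/√(1 − β²) = 1/√(1 − 0.9905²) = 1/√(0.0189097) = 7.272

γ ≈ 7.272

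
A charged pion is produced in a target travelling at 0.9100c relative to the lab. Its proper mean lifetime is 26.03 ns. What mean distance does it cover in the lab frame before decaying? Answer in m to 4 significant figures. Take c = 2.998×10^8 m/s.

d ≈ 17.13 m

γ = 1/√(1 − 0.9100²) = 2.41192
Dilated lifetime: Δt = γτ₀ = 2.41192 × 26.03 ns = 62.7822 ns
d = vΔt = 0.9100c × 62.7822 ns = 2.72818×10^8 m/s × 6.27822×10^-8 s = 17.13 m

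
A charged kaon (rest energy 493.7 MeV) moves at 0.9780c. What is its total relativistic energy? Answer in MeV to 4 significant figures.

γ = 1/√(1 − 0.9780²) = 4.79375
E = γm₀c² = 4.79375 × 493.7 MeV = 2367 MeV

E ≈ 2367 MeV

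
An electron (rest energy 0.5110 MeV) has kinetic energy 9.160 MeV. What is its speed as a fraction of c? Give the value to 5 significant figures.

γ = 1 + K/(m₀c²) = 1 + 9.160/0.5110 = 18.92564
β = √(1 − 1/γ²) = 0.99860

β ≈ 0.99860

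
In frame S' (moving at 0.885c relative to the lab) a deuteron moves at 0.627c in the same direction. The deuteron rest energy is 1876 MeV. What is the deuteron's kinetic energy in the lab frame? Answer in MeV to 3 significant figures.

u_lab = (0.627 + 0.885)/(1 + 0.627×0.885) = 0.972413
γ = 1/√(1 − 0.972413²) = 4.2869
K = (γ − 1)m₀c² = (4.2869 − 1) × 1876 = 3.2869 × 1876 = 6170 MeV

K ≈ 6170 MeV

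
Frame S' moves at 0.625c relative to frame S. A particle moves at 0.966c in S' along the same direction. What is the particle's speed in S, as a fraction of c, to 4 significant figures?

Relativistic velocity addition: u = (u' + v)/(1 + u'v/c²)
= (0.966 + 0.625)/(1 + 0.966×0.625) = 1.591/1.60375 = 0.9920

u ≈ 0.9920c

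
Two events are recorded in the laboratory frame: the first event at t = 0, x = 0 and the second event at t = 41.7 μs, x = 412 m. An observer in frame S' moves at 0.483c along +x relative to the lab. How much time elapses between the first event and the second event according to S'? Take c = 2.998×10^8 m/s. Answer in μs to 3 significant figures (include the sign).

γ = 1/√(1 − 0.483²) = 1.1420
Δt' = γ(Δt − vΔx/c²) = 1.1420 × (41.7 μs − 0.483×412 m / (2.998×10^8 m/s))
= 1.1420 × (41.036 μs) = 46.9 μs

Δt' ≈ 46.9 μs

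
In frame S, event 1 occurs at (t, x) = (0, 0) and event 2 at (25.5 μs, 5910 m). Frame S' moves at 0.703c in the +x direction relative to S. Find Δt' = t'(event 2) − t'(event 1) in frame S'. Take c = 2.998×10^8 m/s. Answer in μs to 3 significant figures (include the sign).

γ = 1/√(1 − 0.703²) = 1.4061
Δt' = γ(Δt − vΔx/c²) = 1.4061 × (25.5 μs − 0.703×5910 m / (2.998×10^8 m/s))
= 1.4061 × (11.642 μs) = 16.4 μs

Δt' ≈ 16.4 μs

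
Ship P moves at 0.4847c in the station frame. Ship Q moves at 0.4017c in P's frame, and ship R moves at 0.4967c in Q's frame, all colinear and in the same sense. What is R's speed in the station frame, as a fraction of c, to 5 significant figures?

Compose boost 2: (0.4017 + 0.4847)/(1 + 0.4017×0.4847) = 0.88640/1.194704 = 0.7419411
Compose boost 3: (0.4967 + 0.7419411)/(1 + 0.4967×0.7419411) = 1.238641/1.368522 = 0.90509

u ≈ 0.90509c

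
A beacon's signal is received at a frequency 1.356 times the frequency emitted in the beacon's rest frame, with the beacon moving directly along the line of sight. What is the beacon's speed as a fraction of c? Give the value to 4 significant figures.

β ≈ 0.2955

f_obs/f_src = √((1+β)/(1−β)) = 1.356  ⇒  (1+β)/(1−β) = 1.83874
β = |1 − D²|/(1 + D²) = |1 − 1.83874|/(1 + 1.83874) = 0.2955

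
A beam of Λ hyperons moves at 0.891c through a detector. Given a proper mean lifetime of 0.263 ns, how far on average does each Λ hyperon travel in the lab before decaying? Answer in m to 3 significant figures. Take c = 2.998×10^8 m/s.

γ = 1/√(1 − 0.891²) = 2.2026
Dilated lifetime: Δt = γτ₀ = 2.2026 × 0.263 ns = 0.57929 ns
d = vΔt = 0.891c × 0.57929 ns = 2.6712×10^8 m/s × 5.7929×10^-10 s = 0.155 m

d ≈ 0.155 m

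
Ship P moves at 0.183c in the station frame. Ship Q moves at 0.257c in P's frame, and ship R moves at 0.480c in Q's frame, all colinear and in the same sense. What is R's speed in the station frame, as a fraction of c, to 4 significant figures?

u ≈ 0.7491c

Compose boost 2: (0.257 + 0.183)/(1 + 0.257×0.183) = 0.4400/1.04703 = 0.420236
Compose boost 3: (0.480 + 0.420236)/(1 + 0.480×0.420236) = 0.900236/1.20171 = 0.7491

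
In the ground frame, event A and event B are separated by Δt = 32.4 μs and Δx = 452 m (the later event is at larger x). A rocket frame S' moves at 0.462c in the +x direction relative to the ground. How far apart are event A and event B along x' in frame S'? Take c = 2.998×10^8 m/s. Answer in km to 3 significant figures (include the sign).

Δx' ≈ -4.55 km

γ = 1/√(1 − 0.462²) = 1.1275
Δx' = γ(Δx − vΔt) = 1.1275 × (452 m − 0.462×(2.998×10^8 m/s)×32.4×10^-6 s)
= 1.1275 × (-4035.6 m) = -4.55 km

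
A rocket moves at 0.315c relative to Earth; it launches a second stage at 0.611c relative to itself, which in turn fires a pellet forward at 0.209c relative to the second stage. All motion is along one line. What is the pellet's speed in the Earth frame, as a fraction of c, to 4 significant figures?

Compose boost 2: (0.611 + 0.315)/(1 + 0.611×0.315) = 0.9260/1.19246 = 0.776543
Compose boost 3: (0.209 + 0.776543)/(1 + 0.209×0.776543) = 0.985543/1.16230 = 0.8479

u ≈ 0.8479c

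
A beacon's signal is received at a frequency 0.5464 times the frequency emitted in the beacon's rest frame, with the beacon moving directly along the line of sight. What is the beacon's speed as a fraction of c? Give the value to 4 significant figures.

f_obs/f_src = √((1−β)/(1+β)) = 0.5464  ⇒  (1−β)/(1+β) = 0.298553
β = |1 − D²|/(1 + D²) = |1 − 0.298553|/(1 + 0.298553) = 0.5402

β ≈ 0.5402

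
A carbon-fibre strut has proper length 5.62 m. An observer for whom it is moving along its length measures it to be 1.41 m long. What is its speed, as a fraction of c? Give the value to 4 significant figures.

γ = L₀/L = 5.62/1.41 = 3.98582
β = √(1 − 1/γ²) = 0.9680

β ≈ 0.9680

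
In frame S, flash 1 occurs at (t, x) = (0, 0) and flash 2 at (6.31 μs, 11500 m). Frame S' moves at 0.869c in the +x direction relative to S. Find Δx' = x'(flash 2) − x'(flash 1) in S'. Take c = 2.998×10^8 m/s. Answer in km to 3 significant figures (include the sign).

γ = 1/√(1 − 0.869²) = 2.0210
Δx' = γ(Δx − vΔt) = 2.0210 × (11500 m − 0.869×(2.998×10^8 m/s)×6.31×10^-6 s)
= 2.0210 × (9856.1 m) = 19.9 km

Δx' ≈ 19.9 km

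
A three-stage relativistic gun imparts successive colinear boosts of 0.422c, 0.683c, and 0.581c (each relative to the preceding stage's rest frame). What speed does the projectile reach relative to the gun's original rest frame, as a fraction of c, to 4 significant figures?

Compose boost 2: (0.683 + 0.422)/(1 + 0.683×0.422) = 1.105/1.28823 = 0.857769
Compose boost 3: (0.581 + 0.857769)/(1 + 0.581×0.857769) = 1.43877/1.49836 = 0.9602

u ≈ 0.9602c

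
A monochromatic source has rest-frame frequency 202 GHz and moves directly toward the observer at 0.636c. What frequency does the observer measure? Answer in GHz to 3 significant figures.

f_obs ≈ 428 GHz

Relativistic Doppler: f_obs = f_src √((1+β)/(1−β))
= 202 × √(1.6360/0.36400) = 202 × 2.1200 = 428 GHz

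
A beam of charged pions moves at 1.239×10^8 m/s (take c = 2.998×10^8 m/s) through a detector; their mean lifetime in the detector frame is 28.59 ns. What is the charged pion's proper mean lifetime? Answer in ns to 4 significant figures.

τ₀ ≈ 26.03 ns

β = v/c = 1.239×10^8 / 2.998×10^8 = 0.413276
γ = 1/√(1 − 0.413276²) = 1.09817
Proper time: τ₀ = Δt/γ = 28.59/1.09817 = 26.03 ns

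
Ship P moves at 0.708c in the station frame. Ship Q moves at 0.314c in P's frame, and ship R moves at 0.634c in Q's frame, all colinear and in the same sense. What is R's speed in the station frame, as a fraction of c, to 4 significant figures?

Compose boost 2: (0.314 + 0.708)/(1 + 0.314×0.708) = 1.022/1.22231 = 0.836120
Compose boost 3: (0.634 + 0.836120)/(1 + 0.634×0.836120) = 1.47012/1.53010 = 0.9608

u ≈ 0.9608c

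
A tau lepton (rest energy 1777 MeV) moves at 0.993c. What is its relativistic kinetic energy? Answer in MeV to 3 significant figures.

K ≈ 13300 MeV

γ = 1/√(1 − 0.993²) = 8.4664
K = (γ − 1)m₀c² = (8.4664 − 1) × 1777 MeV = 7.4664 × 1777 MeV = 13300 MeV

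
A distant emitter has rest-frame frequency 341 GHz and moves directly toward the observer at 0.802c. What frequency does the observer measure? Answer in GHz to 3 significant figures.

Relativistic Doppler: f_obs = f_src √((1+β)/(1−β))
= 341 × √(1.8020/0.19800) = 341 × 3.0168 = 1030 GHz

f_obs ≈ 1030 GHz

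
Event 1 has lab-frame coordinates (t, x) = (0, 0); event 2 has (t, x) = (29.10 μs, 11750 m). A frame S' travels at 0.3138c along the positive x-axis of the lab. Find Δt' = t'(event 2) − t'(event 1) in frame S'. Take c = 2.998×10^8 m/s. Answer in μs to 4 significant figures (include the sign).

γ = 1/√(1 − 0.3138²) = 1.05320
Δt' = γ(Δt − vΔx/c²) = 1.05320 × (29.10 μs − 0.3138×11750 m / (2.998×10^8 m/s))
= 1.05320 × (16.8013 μs) = 17.70 μs

Δt' ≈ 17.70 μs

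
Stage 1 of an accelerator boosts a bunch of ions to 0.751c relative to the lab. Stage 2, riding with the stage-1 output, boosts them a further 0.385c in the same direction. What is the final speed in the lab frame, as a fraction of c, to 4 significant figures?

u ≈ 0.8812c

Compose boost 2: (0.385 + 0.751)/(1 + 0.385×0.751) = 1.136/1.28913 = 0.8812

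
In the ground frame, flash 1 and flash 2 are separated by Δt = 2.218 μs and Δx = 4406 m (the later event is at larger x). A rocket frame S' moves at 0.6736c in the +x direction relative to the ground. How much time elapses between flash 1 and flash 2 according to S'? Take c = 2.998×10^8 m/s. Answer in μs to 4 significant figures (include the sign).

γ = 1/√(1 − 0.6736²) = 1.35300
Δt' = γ(Δt − vΔx/c²) = 1.35300 × (2.218 μs − 0.6736×4406 m / (2.998×10^8 m/s))
= 1.35300 × (-7.68154 μs) = -10.39 μs

Δt' ≈ -10.39 μs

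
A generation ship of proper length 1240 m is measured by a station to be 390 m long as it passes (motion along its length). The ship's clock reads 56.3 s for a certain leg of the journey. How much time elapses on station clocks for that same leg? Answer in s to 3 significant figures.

Length contraction ⇒ γ = L₀/L = 1240/390 = 3.1795
Time dilation: Δt = γτ₀ = 3.1795 × 56.3 s = 179 s

Δt ≈ 179 s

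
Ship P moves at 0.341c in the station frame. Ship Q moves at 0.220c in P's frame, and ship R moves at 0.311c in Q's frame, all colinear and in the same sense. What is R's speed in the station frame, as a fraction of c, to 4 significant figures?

Compose boost 2: (0.220 + 0.341)/(1 + 0.220×0.341) = 0.5610/1.07502 = 0.521851
Compose boost 3: (0.311 + 0.521851)/(1 + 0.311×0.521851) = 0.832851/1.16230 = 0.7166

u ≈ 0.7166c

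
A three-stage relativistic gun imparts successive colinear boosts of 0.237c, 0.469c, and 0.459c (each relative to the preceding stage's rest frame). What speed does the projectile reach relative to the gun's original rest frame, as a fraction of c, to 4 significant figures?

u ≈ 0.8473c

Compose boost 2: (0.469 + 0.237)/(1 + 0.469×0.237) = 0.7060/1.11115 = 0.635376
Compose boost 3: (0.459 + 0.635376)/(1 + 0.459×0.635376) = 1.09438/1.29164 = 0.8473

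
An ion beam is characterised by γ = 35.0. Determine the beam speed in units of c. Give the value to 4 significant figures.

β ≈ 0.9996

β = √(1 − 1/γ²) = √(1 − 1/35.0²) = √(0.999184) = 0.9996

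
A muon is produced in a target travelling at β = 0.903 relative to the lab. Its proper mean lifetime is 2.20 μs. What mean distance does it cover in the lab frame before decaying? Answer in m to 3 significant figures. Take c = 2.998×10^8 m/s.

d ≈ 1390 m

γ = 1/√(1 − 0.903²) = 2.3275
Dilated lifetime: Δt = γτ₀ = 2.3275 × 2.20 μs = 5.1206 μs
d = vΔt = 0.903c × 5.1206 μs = 2.7072×10^8 m/s × 5.1206×10^-6 s = 1390 m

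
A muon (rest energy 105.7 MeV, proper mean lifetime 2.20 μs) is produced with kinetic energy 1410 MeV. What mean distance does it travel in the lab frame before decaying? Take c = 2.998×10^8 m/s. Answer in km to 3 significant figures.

d ≈ 9.43 km

γ = 1 + K/(m₀c²) = 1 + 1410/105.7 = 14.340
β = √(1 − 1/γ²) = 0.99757
Dilated lifetime: γτ₀ = 14.340 × 2.20 μs = 31.547 μs
d = βc·γτ₀ = 0.99757 × (2.998×10^8 m/s) × 3.1547×10^-5 s = 9.43 km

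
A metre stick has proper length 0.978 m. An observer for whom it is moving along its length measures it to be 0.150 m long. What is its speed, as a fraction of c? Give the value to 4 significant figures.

γ = L₀/L = 0.978/0.150 = 6.52000
β = √(1 − 1/γ²) = 0.9882

β ≈ 0.9882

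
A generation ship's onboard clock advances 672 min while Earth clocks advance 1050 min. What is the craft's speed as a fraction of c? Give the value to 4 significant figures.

β ≈ 0.7684

γ = Δt/τ₀ = 1050/672 = 1.56250
β = √(1 − 1/γ²) = √(1 − 1/1.56250²) = 0.7684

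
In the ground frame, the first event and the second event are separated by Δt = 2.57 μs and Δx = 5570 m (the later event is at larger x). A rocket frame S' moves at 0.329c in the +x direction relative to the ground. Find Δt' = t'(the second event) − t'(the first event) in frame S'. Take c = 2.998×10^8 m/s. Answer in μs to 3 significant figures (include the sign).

γ = 1/√(1 − 0.329²) = 1.0590
Δt' = γ(Δt − vΔx/c²) = 1.0590 × (2.57 μs − 0.329×5570 m / (2.998×10^8 m/s))
= 1.0590 × (-3.5425 μs) = -3.75 μs

Δt' ≈ -3.75 μs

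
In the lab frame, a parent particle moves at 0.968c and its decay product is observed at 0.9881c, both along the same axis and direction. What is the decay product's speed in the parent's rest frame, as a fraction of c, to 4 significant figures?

Inverse velocity addition: u' = (u − v)/(1 − uv/c²)
= (0.9881 − 0.968)/(1 − 0.9881×0.968) = 0.02010/0.0435192 = 0.4619

u' ≈ 0.4619c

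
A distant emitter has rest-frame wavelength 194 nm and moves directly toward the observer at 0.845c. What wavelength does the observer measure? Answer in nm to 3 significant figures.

Relativistic Doppler: λ_obs = λ_src √((1−β)/(1+β))
= 194 × √(0.15500/1.8450) = 194 × 0.28985 = 56.2 nm

λ_obs ≈ 56.2 nm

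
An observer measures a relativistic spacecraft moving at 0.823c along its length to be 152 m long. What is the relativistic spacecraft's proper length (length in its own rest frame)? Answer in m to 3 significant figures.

L₀ ≈ 268 m

γ = 1/√(1 − 0.823²) = 1.7604
L₀ = γL = 1.7604 × 152 = 268 m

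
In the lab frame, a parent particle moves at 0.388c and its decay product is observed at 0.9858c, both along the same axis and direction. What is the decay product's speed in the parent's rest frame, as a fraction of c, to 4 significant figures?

Inverse velocity addition: u' = (u − v)/(1 − uv/c²)
= (0.9858 − 0.388)/(1 − 0.9858×0.388) = 0.5978/0.617510 = 0.9681

u' ≈ 0.9681c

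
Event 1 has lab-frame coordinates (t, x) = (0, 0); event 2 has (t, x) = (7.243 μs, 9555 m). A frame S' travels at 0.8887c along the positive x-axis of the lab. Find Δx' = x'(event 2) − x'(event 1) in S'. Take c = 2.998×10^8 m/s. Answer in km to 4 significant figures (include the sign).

Δx' ≈ 16.63 km

γ = 1/√(1 − 0.8887²) = 2.18108
Δx' = γ(Δx − vΔt) = 2.18108 × (9555 m − 0.8887×(2.998×10^8 m/s)×7.243×10^-6 s)
= 2.18108 × (7625.23 m) = 16.63 km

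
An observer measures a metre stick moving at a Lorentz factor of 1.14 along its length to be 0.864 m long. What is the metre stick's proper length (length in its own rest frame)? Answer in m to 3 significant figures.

L₀ ≈ 0.985 m

γ = 1.14 (given)
L₀ = γL = 1.14 × 0.864 = 0.985 m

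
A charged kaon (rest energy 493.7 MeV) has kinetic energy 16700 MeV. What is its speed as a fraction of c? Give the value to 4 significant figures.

γ = 1 + K/(m₀c²) = 1 + 16700/493.7 = 34.8262
β = √(1 − 1/γ²) = 0.9996

β ≈ 0.9996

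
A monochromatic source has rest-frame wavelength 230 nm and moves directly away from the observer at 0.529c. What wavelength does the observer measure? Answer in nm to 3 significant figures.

Relativistic Doppler: λ_obs = λ_src √((1+β)/(1−β))
= 230 × √(1.5290/0.47100) = 230 × 1.8017 = 414 nm

λ_obs ≈ 414 nm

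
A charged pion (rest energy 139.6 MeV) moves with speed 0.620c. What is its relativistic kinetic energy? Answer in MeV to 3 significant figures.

γ = 1/√(1 − 0.620²) = 1.2745
K = (γ − 1)m₀c² = (1.2745 − 1) × 139.6 MeV = 0.27453 × 139.6 MeV = 38.3 MeV

K ≈ 38.3 MeV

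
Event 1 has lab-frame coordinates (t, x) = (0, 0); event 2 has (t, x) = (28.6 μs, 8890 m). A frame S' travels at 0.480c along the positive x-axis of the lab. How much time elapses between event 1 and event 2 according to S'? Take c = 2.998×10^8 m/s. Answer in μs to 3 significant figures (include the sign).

Δt' ≈ 16.4 μs

γ = 1/√(1 − 0.480²) = 1.1399
Δt' = γ(Δt − vΔx/c²) = 1.1399 × (28.6 μs − 0.480×8890 m / (2.998×10^8 m/s))
= 1.1399 × (14.367 μs) = 16.4 μs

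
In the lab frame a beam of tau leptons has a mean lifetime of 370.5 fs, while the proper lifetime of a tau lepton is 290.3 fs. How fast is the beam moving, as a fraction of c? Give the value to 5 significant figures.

β ≈ 0.62135

γ = Δt/τ₀ = 370.5/290.3 = 1.276266
β = √(1 − 1/γ²) = √(1 − 1/1.276266²) = 0.62135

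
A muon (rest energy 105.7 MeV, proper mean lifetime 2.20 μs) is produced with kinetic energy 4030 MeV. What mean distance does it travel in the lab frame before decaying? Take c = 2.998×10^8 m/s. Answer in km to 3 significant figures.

d ≈ 25.8 km

γ = 1 + K/(m₀c²) = 1 + 4030/105.7 = 39.127
β = √(1 − 1/γ²) = 0.99967
Dilated lifetime: γτ₀ = 39.127 × 2.20 μs = 86.079 μs
d = βc·γτ₀ = 0.99967 × (2.998×10^8 m/s) × 8.6079×10^-5 s = 25.8 km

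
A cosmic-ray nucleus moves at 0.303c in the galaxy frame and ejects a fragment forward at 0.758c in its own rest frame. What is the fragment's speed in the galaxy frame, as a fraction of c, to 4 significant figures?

Compose boost 2: (0.758 + 0.303)/(1 + 0.758×0.303) = 1.061/1.22967 = 0.8628

u ≈ 0.8628c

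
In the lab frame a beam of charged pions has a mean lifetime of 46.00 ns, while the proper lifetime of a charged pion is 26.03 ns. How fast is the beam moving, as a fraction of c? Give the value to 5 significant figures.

γ = Δt/τ₀ = 46.00/26.03 = 1.767192
β = √(1 − 1/γ²) = √(1 − 1/1.767192²) = 0.82449

β ≈ 0.82449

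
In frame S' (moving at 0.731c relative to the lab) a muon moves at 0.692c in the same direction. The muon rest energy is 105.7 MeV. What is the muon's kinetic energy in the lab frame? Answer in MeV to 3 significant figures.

u_lab = (0.692 + 0.731)/(1 + 0.692×0.731) = 0.944980
γ = 1/√(1 − 0.944980²) = 3.0569
K = (γ − 1)m₀c² = (3.0569 − 1) × 105.7 = 2.0569 × 105.7 = 217 MeV

K ≈ 217 MeV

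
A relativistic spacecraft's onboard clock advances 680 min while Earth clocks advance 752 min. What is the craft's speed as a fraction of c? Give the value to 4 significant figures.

γ = Δt/τ₀ = 752/680 = 1.10588
β = √(1 − 1/γ²) = √(1 − 1/1.10588²) = 0.4270

β ≈ 0.4270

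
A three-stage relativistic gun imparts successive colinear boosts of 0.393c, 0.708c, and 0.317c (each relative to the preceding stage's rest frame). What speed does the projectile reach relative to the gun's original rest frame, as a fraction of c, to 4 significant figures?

u ≈ 0.9256c

Compose boost 2: (0.708 + 0.393)/(1 + 0.708×0.393) = 1.101/1.27824 = 0.861338
Compose boost 3: (0.317 + 0.861338)/(1 + 0.317×0.861338) = 1.17834/1.27304 = 0.9256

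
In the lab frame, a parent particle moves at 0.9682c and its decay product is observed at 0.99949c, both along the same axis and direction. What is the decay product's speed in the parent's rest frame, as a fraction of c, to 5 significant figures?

u' ≈ 0.96892c

Inverse velocity addition: u' = (u − v)/(1 − uv/c²)
= (0.99949 − 0.9682)/(1 − 0.99949×0.9682) = 0.031290/0.03229378 = 0.96892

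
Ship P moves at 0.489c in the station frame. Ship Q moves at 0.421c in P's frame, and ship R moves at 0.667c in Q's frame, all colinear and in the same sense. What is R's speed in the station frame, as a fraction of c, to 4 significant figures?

u ≈ 0.9457c

Compose boost 2: (0.421 + 0.489)/(1 + 0.421×0.489) = 0.9100/1.20587 = 0.754643
Compose boost 3: (0.667 + 0.754643)/(1 + 0.667×0.754643) = 1.42164/1.50335 = 0.9457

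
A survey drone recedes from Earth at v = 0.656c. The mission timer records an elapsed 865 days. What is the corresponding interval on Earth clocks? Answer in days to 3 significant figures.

γ = 1/√(1 − 0.656²) = 1.3249
Time dilation: Δt = γτ₀ = 1.3249 × 865 days = 1150 days

Δt ≈ 1150 days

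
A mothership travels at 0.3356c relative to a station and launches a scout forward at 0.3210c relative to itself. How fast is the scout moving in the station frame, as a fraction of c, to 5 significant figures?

u ≈ 0.59275c

Compose boost 2: (0.3210 + 0.3356)/(1 + 0.3210×0.3356) = 0.65660/1.107728 = 0.59275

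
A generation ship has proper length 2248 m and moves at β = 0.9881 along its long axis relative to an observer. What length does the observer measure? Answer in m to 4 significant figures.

γ = 1/√(1 − 0.9881²) = 6.50141
Length contraction: L = L₀/γ = 2248/6.50141 = 345.8 m

L ≈ 345.8 m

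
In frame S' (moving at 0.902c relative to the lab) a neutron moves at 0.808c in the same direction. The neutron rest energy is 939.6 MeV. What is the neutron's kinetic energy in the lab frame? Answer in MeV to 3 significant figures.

K ≈ 5450 MeV

u_lab = (0.808 + 0.902)/(1 + 0.808×0.902) = 0.989116
γ = 1/√(1 − 0.989116²) = 6.7964
K = (γ − 1)m₀c² = (6.7964 − 1) × 939.6 = 5.7964 × 939.6 = 5450 MeV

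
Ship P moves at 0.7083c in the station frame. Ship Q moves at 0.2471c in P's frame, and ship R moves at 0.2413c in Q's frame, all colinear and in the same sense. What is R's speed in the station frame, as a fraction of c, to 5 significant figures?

Compose boost 2: (0.2471 + 0.7083)/(1 + 0.2471×0.7083) = 0.95540/1.175021 = 0.8130919
Compose boost 3: (0.2413 + 0.8130919)/(1 + 0.2413×0.8130919) = 1.054392/1.196199 = 0.88145

u ≈ 0.88145c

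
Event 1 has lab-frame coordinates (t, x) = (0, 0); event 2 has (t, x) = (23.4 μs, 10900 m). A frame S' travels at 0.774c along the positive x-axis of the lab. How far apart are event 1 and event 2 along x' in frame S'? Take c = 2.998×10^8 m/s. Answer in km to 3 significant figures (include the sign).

γ = 1/√(1 − 0.774²) = 1.5793
Δx' = γ(Δx − vΔt) = 1.5793 × (10900 m − 0.774×(2.998×10^8 m/s)×23.4×10^-6 s)
= 1.5793 × (5470.1 m) = 8.64 km

Δx' ≈ 8.64 km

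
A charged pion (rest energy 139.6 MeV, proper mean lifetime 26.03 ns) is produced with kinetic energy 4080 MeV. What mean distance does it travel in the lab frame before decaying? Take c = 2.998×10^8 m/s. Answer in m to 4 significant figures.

γ = 1 + K/(m₀c²) = 1 + 4080/139.6 = 30.2264
β = √(1 − 1/γ²) = 0.999453
Dilated lifetime: γτ₀ = 30.2264 × 26.03 ns = 786.792 ns
d = βc·γτ₀ = 0.999453 × (2.998×10^8 m/s) × 7.86792×10^-7 s = 235.8 m

d ≈ 235.8 m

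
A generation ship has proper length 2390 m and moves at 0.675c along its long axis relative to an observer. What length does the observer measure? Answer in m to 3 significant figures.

L ≈ 1760 m

γ = 1/√(1 − 0.675²) = 1.3553
Length contraction: L = L₀/γ = 2390/1.3553 = 1760 m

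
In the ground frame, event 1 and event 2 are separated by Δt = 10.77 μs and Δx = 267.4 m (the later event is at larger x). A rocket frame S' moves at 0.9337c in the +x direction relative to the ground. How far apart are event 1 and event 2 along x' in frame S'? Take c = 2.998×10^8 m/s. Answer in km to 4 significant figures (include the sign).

γ = 1/√(1 − 0.9337²) = 2.79286
Δx' = γ(Δx − vΔt) = 2.79286 × (267.4 m − 0.9337×(2.998×10^8 m/s)×10.77×10^-6 s)
= 2.79286 × (-2747.37 m) = -7.673 km

Δx' ≈ -7.673 km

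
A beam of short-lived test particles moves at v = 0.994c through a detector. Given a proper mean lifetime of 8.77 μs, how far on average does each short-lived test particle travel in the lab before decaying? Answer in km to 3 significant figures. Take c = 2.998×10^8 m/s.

d ≈ 23.9 km

γ = 1/√(1 − 0.994²) = 9.1424
Dilated lifetime: Δt = γτ₀ = 9.1424 × 8.77 μs = 80.179 μs
d = vΔt = 0.994c × 80.179 μs = 2.9800×10^8 m/s × 8.0179×10^-5 s = 23.9 km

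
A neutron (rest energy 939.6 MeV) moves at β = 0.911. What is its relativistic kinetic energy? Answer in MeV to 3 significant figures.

γ = 1/√(1 − 0.911²) = 2.4248
K = (γ − 1)m₀c² = (2.4248 − 1) × 939.6 MeV = 1.4248 × 939.6 MeV = 1340 MeV

K ≈ 1340 MeV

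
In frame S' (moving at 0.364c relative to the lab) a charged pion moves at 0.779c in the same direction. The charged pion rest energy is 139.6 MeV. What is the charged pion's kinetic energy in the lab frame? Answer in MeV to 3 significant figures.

u_lab = (0.779 + 0.364)/(1 + 0.779×0.364) = 0.890495
γ = 1/√(1 − 0.890495²) = 2.1978
K = (γ − 1)m₀c² = (2.1978 − 1) × 139.6 = 1.1978 × 139.6 = 167 MeV

K ≈ 167 MeV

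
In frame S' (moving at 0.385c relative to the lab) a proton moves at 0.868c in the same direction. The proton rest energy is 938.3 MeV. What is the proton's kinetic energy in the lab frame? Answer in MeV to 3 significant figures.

u_lab = (0.868 + 0.385)/(1 + 0.868×0.385) = 0.939154
γ = 1/√(1 − 0.939154²) = 2.9112
K = (γ − 1)m₀c² = (2.9112 − 1) × 938.3 = 1.9112 × 938.3 = 1790 MeV

K ≈ 1790 MeV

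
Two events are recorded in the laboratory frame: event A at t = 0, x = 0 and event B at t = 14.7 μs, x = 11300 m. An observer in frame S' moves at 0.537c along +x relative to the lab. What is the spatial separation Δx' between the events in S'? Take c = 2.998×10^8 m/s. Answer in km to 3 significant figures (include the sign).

γ = 1/√(1 − 0.537²) = 1.1854
Δx' = γ(Δx − vΔt) = 1.1854 × (11300 m − 0.537×(2.998×10^8 m/s)×14.7×10^-6 s)
= 1.1854 × (8933.4 m) = 10.6 km

Δx' ≈ 10.6 km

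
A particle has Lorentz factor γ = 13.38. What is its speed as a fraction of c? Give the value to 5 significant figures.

β = √(1 − 1/γ²) = √(1 − 1/13.38²) = √(0.9944142) = 0.99720

β ≈ 0.99720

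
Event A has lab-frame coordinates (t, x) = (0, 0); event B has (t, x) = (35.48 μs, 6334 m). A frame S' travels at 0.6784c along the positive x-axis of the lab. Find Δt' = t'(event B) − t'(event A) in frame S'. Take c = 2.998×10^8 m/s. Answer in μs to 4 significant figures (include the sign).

Δt' ≈ 28.78 μs

γ = 1/√(1 − 0.6784²) = 1.36111
Δt' = γ(Δt − vΔx/c²) = 1.36111 × (35.48 μs − 0.6784×6334 m / (2.998×10^8 m/s))
= 1.36111 × (21.1472 μs) = 28.78 μs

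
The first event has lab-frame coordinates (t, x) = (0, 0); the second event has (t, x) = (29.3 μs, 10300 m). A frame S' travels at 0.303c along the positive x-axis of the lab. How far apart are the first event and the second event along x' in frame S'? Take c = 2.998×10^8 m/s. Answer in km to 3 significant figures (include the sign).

γ = 1/√(1 − 0.303²) = 1.0493
Δx' = γ(Δx − vΔt) = 1.0493 × (10300 m − 0.303×(2.998×10^8 m/s)×29.3×10^-6 s)
= 1.0493 × (7638.4 m) = 8.02 km

Δx' ≈ 8.02 km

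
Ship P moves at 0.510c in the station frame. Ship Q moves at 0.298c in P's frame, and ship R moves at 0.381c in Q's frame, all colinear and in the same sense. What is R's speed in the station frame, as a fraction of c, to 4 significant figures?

Compose boost 2: (0.298 + 0.510)/(1 + 0.298×0.510) = 0.8080/1.15198 = 0.701401
Compose boost 3: (0.381 + 0.701401)/(1 + 0.381×0.701401) = 1.08240/1.26723 = 0.8541

u ≈ 0.8541c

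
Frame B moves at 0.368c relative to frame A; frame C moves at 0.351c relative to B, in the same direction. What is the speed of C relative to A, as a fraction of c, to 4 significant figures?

Compose boost 2: (0.351 + 0.368)/(1 + 0.351×0.368) = 0.7190/1.12917 = 0.6368

u ≈ 0.6368c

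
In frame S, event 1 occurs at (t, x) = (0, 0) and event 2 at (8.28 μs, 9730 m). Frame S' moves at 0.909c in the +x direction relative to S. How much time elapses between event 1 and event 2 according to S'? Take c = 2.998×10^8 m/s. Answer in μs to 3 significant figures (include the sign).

γ = 1/√(1 − 0.909²) = 2.3993
Δt' = γ(Δt − vΔx/c²) = 2.3993 × (8.28 μs − 0.909×9730 m / (2.998×10^8 m/s))
= 2.3993 × (-21.222 μs) = -50.9 μs

Δt' ≈ -50.9 μs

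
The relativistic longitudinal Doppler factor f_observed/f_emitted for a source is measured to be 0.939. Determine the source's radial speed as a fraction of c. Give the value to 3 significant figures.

β ≈ 0.0629

f_obs/f_src = √((1−β)/(1+β)) = 0.939  ⇒  (1−β)/(1+β) = 0.88172
β = |1 − D²|/(1 + D²) = |1 − 0.88172|/(1 + 0.88172) = 0.0629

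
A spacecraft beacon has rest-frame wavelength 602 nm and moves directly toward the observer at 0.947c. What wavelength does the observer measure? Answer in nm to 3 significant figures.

Relativistic Doppler: λ_obs = λ_src √((1−β)/(1+β))
= 602 × √(0.053000/1.9470) = 602 × 0.16499 = 99.3 nm

λ_obs ≈ 99.3 nm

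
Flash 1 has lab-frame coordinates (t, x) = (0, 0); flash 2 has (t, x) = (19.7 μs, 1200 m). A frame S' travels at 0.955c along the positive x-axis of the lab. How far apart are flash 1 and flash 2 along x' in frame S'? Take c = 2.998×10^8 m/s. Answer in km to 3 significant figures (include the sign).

γ = 1/√(1 − 0.955²) = 3.3715
Δx' = γ(Δx − vΔt) = 3.3715 × (1200 m − 0.955×(2.998×10^8 m/s)×19.7×10^-6 s)
= 3.3715 × (-4440.3 m) = -15.0 km

Δx' ≈ -15.0 km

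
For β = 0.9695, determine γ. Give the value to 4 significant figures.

γ = 1/√(1 − β²) = 1/√(1 − 0.9695²) = 1/√(0.0600697) = 4.080

γ ≈ 4.080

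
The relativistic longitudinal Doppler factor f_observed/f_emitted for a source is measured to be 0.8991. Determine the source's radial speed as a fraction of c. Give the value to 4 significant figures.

f_obs/f_src = √((1−β)/(1+β)) = 0.8991  ⇒  (1−β)/(1+β) = 0.808381
β = |1 − D²|/(1 + D²) = |1 − 0.808381|/(1 + 0.808381) = 0.1060

β ≈ 0.1060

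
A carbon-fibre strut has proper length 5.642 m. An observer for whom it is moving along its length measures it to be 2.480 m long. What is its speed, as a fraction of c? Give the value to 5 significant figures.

γ = L₀/L = 5.642/2.480 = 2.275000
β = √(1 − 1/γ²) = 0.89821

β ≈ 0.89821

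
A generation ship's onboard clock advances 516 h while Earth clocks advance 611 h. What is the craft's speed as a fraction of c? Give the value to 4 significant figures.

β ≈ 0.5355

γ = Δt/τ₀ = 611/516 = 1.18411
β = √(1 − 1/γ²) = √(1 − 1/1.18411²) = 0.5355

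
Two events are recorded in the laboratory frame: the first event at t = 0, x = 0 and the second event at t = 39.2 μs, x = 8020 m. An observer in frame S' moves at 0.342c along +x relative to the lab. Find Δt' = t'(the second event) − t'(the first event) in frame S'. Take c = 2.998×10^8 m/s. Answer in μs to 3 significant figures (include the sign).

Δt' ≈ 32.0 μs

γ = 1/√(1 − 0.342²) = 1.0642
Δt' = γ(Δt − vΔx/c²) = 1.0642 × (39.2 μs − 0.342×8020 m / (2.998×10^8 m/s))
= 1.0642 × (30.051 μs) = 32.0 μs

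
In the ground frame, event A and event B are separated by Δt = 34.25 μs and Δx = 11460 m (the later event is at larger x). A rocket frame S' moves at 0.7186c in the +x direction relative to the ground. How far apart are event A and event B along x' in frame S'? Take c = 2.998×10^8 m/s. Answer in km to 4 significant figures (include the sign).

Δx' ≈ 5.869 km

γ = 1/√(1 − 0.7186²) = 1.43797
Δx' = γ(Δx − vΔt) = 1.43797 × (11460 m − 0.7186×(2.998×10^8 m/s)×34.25×10^-6 s)
= 1.43797 × (4081.31 m) = 5.869 km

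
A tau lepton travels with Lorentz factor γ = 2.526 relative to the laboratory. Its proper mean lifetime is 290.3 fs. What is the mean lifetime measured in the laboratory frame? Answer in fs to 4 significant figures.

Δt ≈ 733.3 fs

γ = 2.526 (given)
Time dilation: Δt = γτ₀ = 2.526 × 290.3 fs = 733.3 fs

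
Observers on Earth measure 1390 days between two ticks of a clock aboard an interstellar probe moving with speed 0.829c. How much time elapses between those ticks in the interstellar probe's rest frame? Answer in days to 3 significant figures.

γ = 1/√(1 − 0.829²) = 1.7881
Proper time: τ₀ = Δt/γ = 1390/1.7881 = 777 days

τ₀ ≈ 777 days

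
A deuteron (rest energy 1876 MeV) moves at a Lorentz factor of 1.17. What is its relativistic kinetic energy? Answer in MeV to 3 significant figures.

γ = 1.17 (given)
K = (γ − 1)m₀c² = (1.17 − 1) × 1876 MeV = 0.17000 × 1876 MeV = 319 MeV

K ≈ 319 MeV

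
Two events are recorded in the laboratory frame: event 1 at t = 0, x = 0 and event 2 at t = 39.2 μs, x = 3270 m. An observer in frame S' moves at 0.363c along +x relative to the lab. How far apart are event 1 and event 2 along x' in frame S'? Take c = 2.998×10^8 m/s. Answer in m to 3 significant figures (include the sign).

Δx' ≈ -1070 m

γ = 1/√(1 − 0.363²) = 1.0732
Δx' = γ(Δx − vΔt) = 1.0732 × (3270 m − 0.363×(2.998×10^8 m/s)×39.2×10^-6 s)
= 1.0732 × (-996.03 m) = -1070 m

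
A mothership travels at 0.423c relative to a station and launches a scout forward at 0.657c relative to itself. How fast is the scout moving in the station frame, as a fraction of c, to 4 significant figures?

u ≈ 0.8451c

Compose boost 2: (0.657 + 0.423)/(1 + 0.657×0.423) = 1.080/1.27791 = 0.8451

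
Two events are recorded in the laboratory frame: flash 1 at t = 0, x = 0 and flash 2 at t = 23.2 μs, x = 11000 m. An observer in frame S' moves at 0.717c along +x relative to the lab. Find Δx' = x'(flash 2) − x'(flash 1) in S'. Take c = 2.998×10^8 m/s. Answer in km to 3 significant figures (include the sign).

γ = 1/√(1 − 0.717²) = 1.4346
Δx' = γ(Δx − vΔt) = 1.4346 × (11000 m − 0.717×(2.998×10^8 m/s)×23.2×10^-6 s)
= 1.4346 × (6013.0 m) = 8.63 km

Δx' ≈ 8.63 km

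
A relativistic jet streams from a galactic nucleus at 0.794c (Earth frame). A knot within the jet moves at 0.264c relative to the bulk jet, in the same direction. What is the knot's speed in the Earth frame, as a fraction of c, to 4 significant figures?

u ≈ 0.8747c

Relativistic velocity addition: u = (u' + v)/(1 + u'v/c²)
= (0.264 + 0.794)/(1 + 0.264×0.794) = 1.058/1.20962 = 0.8747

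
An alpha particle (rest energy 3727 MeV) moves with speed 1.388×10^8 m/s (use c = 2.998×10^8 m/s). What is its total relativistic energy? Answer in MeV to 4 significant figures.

E ≈ 4205 MeV

β = v/c = 1.388×10^8 / 2.998×10^8 = 0.462975
γ = 1/√(1 − 0.462975²) = 1.12820
E = γm₀c² = 1.12820 × 3727 MeV = 4205 MeV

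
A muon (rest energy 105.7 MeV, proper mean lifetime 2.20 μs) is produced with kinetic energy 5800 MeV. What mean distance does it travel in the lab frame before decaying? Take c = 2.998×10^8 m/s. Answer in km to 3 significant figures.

d ≈ 36.8 km

γ = 1 + K/(m₀c²) = 1 + 5800/105.7 = 55.872
β = √(1 − 1/γ²) = 0.99984
Dilated lifetime: γτ₀ = 55.872 × 2.20 μs = 122.92 μs
d = βc·γτ₀ = 0.99984 × (2.998×10^8 m/s) × 0.00012292 s = 36.8 km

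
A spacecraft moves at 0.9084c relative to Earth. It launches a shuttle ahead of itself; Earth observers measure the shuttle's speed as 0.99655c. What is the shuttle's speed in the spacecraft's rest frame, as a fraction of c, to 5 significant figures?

u' ≈ 0.93050c

Inverse velocity addition: u' = (u − v)/(1 − uv/c²)
= (0.99655 − 0.9084)/(1 − 0.99655×0.9084) = 0.088150/0.09473398 = 0.93050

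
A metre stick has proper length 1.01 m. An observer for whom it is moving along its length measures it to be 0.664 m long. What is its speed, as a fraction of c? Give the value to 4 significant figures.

β ≈ 0.7535

γ = L₀/L = 1.01/0.664 = 1.52108
β = √(1 − 1/γ²) = 0.7535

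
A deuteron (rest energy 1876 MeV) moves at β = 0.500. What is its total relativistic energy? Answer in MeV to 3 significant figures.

γ = 1/√(1 − 0.500²) = 1.1547
E = γm₀c² = 1.1547 × 1876 MeV = 2170 MeV

E ≈ 2170 MeV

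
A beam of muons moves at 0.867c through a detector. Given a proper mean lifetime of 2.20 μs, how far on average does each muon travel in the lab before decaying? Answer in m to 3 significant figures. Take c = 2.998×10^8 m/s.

d ≈ 1150 m

γ = 1/√(1 − 0.867²) = 2.0068
Dilated lifetime: Δt = γτ₀ = 2.0068 × 2.20 μs = 4.4149 μs
d = vΔt = 0.867c × 4.4149 μs = 2.5993×10^8 m/s × 4.4149×10^-6 s = 1150 m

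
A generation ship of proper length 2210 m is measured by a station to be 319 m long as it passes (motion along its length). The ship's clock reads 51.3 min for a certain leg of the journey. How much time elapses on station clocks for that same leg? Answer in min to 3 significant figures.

Length contraction ⇒ γ = L₀/L = 2210/319 = 6.9279
Time dilation: Δt = γτ₀ = 6.9279 × 51.3 min = 355 min

Δt ≈ 355 min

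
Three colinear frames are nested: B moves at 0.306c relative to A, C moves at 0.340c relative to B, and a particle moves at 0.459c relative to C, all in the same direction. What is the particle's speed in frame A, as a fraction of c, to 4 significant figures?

Compose boost 2: (0.340 + 0.306)/(1 + 0.340×0.306) = 0.6460/1.10404 = 0.585124
Compose boost 3: (0.459 + 0.585124)/(1 + 0.459×0.585124) = 1.04412/1.26857 = 0.8231

u ≈ 0.8231c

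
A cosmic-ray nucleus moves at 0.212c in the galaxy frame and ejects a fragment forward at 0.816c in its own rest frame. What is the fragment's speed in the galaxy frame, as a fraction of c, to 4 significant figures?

Compose boost 2: (0.816 + 0.212)/(1 + 0.816×0.212) = 1.028/1.17299 = 0.8764

u ≈ 0.8764c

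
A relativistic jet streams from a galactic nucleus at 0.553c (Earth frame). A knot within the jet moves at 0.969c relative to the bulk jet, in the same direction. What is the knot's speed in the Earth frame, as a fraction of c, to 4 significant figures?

u ≈ 0.9910c

Relativistic velocity addition: u = (u' + v)/(1 + u'v/c²)
= (0.969 + 0.553)/(1 + 0.969×0.553) = 1.522/1.53586 = 0.9910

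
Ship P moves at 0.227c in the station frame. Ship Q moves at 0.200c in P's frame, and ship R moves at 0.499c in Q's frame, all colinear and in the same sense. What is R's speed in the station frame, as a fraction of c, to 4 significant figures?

u ≈ 0.7538c

Compose boost 2: (0.200 + 0.227)/(1 + 0.200×0.227) = 0.4270/1.04540 = 0.408456
Compose boost 3: (0.499 + 0.408456)/(1 + 0.499×0.408456) = 0.907456/1.20382 = 0.7538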